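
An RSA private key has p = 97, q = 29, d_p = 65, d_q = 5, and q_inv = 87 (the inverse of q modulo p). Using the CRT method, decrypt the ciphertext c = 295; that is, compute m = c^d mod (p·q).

2371

m₁ = c^(d_p) mod p: c ≡ 4 (mod 97), and 4^65 mod 97 = 43.
m₂ = c^(d_q) mod q: c ≡ 5 (mod 29), and 5^5 mod 29 = 22.
h = q_inv·(m₁ − m₂) mod p = 87·(43 − 22) mod 97 = 81.
m = m₂ + h·q = 22 + 81·29 = 2371.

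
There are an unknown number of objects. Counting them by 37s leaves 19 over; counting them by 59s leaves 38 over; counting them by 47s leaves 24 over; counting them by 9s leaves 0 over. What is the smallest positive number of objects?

The moduli are pairwise coprime; M = 37·59·47·9 = 923409.
M/37 = 24957; 24957 ≡ 19 (mod 37); 19·2 ≡ 1, so inverse 2.
M/59 = 15651; 15651 ≡ 16 (mod 59); 16·48 ≡ 1, so inverse 48.
M/47 = 19647; 19647 ≡ 1 (mod 47), inverse 1.
M/9 = 102601; 102601 ≡ 1 (mod 9), inverse 1.
N ≡ 19·24957·2 + 38·15651·48 + 24·19647·1 + 0·102601·1 = 29967318.
29967318 mod 923409 = 418230.

418230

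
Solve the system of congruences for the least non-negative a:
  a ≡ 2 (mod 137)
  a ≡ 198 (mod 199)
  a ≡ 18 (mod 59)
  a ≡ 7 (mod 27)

From a ≡ 2 (mod 137) write a = 2 + 137t. Substituting into a ≡ 198 (mod 199) gives 137t ≡ 196 (mod 199), and since 137⁻¹ ≡ 138 (mod 199), t ≡ 183. Hence a ≡ 2 + 137·183 = 25073 (mod 27263).
From a ≡ 25073 (mod 27263) write a = 25073 + 27263t. Substituting into a ≡ 18 (mod 59) gives 27263t ≡ 20 (mod 59), and since 5⁻¹ ≡ 12 (mod 59), t ≡ 4. Hence a ≡ 25073 + 27263·4 = 134125 (mod 1608517).
From a ≡ 134125 (mod 1608517) write a = 134125 + 1608517t. Substituting into a ≡ 7 (mod 27) gives 1608517t ≡ 18 (mod 27), and since 19⁻¹ ≡ 10 (mod 27), t ≡ 18. Hence a ≡ 134125 + 1608517·18 = 29087431 (mod 43429959).

29087431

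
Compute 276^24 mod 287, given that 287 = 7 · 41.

Mod 7: 276 ≡ 3; since 6 | 24, by Fermat 3^24 ≡ 1 (mod 7).
Mod 41: 276 ≡ 30; 30^24 ≡ 37 (mod 41).
Combine by CRT: x ≡ 1 (mod 7), x ≡ 37 (mod 41) ⇒ x ≡ 78 (mod 287).

78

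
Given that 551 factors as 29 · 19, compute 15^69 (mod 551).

27

Mod 29: 15 ≡ 15; by Fermat, exponent reduces to 69 mod 28 = 13; 15^13 ≡ 27 (mod 29).
Mod 19: 15 ≡ 15; by Fermat, exponent reduces to 69 mod 18 = 15; 15^15 ≡ 8 (mod 19).
Combine by CRT: x ≡ 27 (mod 29), x ≡ 8 (mod 19) ⇒ x ≡ 27 (mod 551).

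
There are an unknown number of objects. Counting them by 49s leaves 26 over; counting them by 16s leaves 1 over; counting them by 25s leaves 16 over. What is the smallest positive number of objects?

6641

The moduli are pairwise coprime; M = 49·16·25 = 19600.
M/49 = 400; 400 ≡ 8 (mod 49); 8·43 ≡ 1, so inverse 43.
M/16 = 1225; 1225 ≡ 9 (mod 16); 9·9 ≡ 1, so inverse 9.
M/25 = 784; 784 ≡ 9 (mod 25); 9·14 ≡ 1, so inverse 14.
N ≡ 26·400·43 + 1·1225·9 + 16·784·14 = 633841.
633841 mod 19600 = 6641.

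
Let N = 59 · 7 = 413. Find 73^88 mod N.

Mod 59: 73 ≡ 14; by Fermat, exponent reduces to 88 mod 58 = 30; 14^30 ≡ 45 (mod 59).
Mod 7: 73 ≡ 3; by Fermat, exponent reduces to 88 mod 6 = 4; 3^4 ≡ 4 (mod 7).
Combine by CRT: x ≡ 45 (mod 59), x ≡ 4 (mod 7) ⇒ x ≡ 340 (mod 413).

340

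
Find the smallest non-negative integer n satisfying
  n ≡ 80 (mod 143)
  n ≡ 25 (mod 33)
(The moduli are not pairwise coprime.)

Combine the congruences pairwise.
gcd(143, 33) = 11 and 11 | (25 − 80), so the pair is consistent; merging gives n ≡ 223 (mod 429), where 429 = lcm(143, 33).
The solution is unique modulo lcm(143, 33) = 429.

223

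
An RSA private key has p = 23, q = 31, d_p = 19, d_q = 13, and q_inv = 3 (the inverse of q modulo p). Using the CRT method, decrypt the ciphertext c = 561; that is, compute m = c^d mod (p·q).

427

m₁ = c^(d_p) mod p: c ≡ 9 (mod 23), and 9^19 mod 23 = 13.
m₂ = c^(d_q) mod q: c ≡ 3 (mod 31), and 3^13 mod 31 = 24.
h = q_inv·(m₁ − m₂) mod p = 3·(13 − 24) mod 23 = 13.
m = m₂ + h·q = 24 + 13·31 = 427.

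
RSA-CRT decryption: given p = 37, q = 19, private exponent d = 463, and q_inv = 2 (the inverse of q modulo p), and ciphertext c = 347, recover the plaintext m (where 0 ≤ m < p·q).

d_p = d mod (p−1) = 463 mod 36 = 31; d_q = d mod (q−1) = 13.
m₁ = c^(d_p) mod p: c ≡ 14 (mod 37), and 14^31 mod 37 = 23.
m₂ = c^(d_q) mod q: c ≡ 5 (mod 19), and 5^13 mod 19 = 17.
h = q_inv·(m₁ − m₂) mod p = 2·(23 − 17) mod 37 = 12.
m = m₂ + h·q = 17 + 12·19 = 245.

245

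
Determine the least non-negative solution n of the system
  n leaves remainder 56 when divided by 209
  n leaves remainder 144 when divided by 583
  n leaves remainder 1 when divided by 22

gcd(209, 583) = 11 and 11 | (144 − 56), so the pair is consistent; merging gives n ≡ 1310 (mod 11077), where 11077 = lcm(209, 583).
gcd(11077, 22) = 11 and 11 | (1 − 1310), so the pair is consistent; merging gives n ≡ 12387 (mod 22154), where 22154 = lcm(11077, 22).
The solution is unique modulo lcm(209, 583, 22) = 22154.

12387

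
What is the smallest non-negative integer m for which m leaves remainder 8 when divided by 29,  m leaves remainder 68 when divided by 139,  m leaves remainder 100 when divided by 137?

The moduli are pairwise coprime; N = 29·139·137 = 552247.
N/29 = 19043; 19043 ≡ 19 (mod 29); 19·26 ≡ 1, so inverse 26.
N/139 = 3973; 3973 ≡ 81 (mod 139); 81·127 ≡ 1, so inverse 127.
N/137 = 4031; 4031 ≡ 58 (mod 137); 58·26 ≡ 1, so inverse 26.
m ≡ 8·19043·26 + 68·3973·127 + 100·4031·26 = 48752372.
48752372 mod 552247 = 154636.

154636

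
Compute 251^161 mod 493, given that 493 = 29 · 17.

Mod 29: 251 ≡ 19; by Fermat, exponent reduces to 161 mod 28 = 21; 19^21 ≡ 17 (mod 29).
Mod 17: 251 ≡ 13; by Fermat, exponent reduces to 161 mod 16 = 1; 13^1 ≡ 13 (mod 17).
Combine by CRT: x ≡ 17 (mod 29), x ≡ 13 (mod 17) ⇒ x ≡ 336 (mod 493).

336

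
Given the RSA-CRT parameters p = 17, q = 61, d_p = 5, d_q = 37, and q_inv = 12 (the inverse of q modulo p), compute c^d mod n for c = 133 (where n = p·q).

m₁ = c^(d_p) mod p: c ≡ 14 (mod 17), and 14^5 mod 17 = 12.
m₂ = c^(d_q) mod q: c ≡ 11 (mod 61), and 11^37 mod 61 = 11.
h = q_inv·(m₁ − m₂) mod p = 12·(12 − 11) mod 17 = 12.
m = m₂ + h·q = 11 + 12·61 = 743.

743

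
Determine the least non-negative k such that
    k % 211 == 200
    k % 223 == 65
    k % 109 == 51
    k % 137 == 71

93367489

From k ≡ 200 (mod 211) write k = 200 + 211t. Substituting into k ≡ 65 (mod 223) gives 211t ≡ 88 (mod 223), and since 211⁻¹ ≡ 130 (mod 223), t ≡ 67. Hence k ≡ 200 + 211·67 = 14337 (mod 47053).
From k ≡ 14337 (mod 47053) write k = 14337 + 47053t. Substituting into k ≡ 51 (mod 109) gives 47053t ≡ 102 (mod 109), and since 74⁻¹ ≡ 28 (mod 109), t ≡ 22. Hence k ≡ 14337 + 47053·22 = 1049503 (mod 5128777).
From k ≡ 1049503 (mod 5128777) write k = 1049503 + 5128777t. Substituting into k ≡ 71 (mod 137) gives 5128777t ≡ 125 (mod 137), and since 45⁻¹ ≡ 67 (mod 137), t ≡ 18. Hence k ≡ 1049503 + 5128777·18 = 93367489 (mod 702642449).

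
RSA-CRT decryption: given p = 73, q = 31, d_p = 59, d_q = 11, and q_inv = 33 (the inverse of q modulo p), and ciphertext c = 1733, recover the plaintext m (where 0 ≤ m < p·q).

m₁ = c^(d_p) mod p: c ≡ 54 (mod 73), and 54^59 mod 73 = 12.
m₂ = c^(d_q) mod q: c ≡ 28 (mod 31), and 28^11 mod 31 = 18.
h = q_inv·(m₁ − m₂) mod p = 33·(12 − 18) mod 73 = 21.
m = m₂ + h·q = 18 + 21·31 = 669.

669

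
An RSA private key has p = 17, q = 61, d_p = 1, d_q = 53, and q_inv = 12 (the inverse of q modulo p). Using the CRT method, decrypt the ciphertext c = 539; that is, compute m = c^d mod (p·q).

556

m₁ = c^(d_p) mod p: c ≡ 12 (mod 17), and 12^1 mod 17 = 12.
m₂ = c^(d_q) mod q: c ≡ 51 (mod 61), and 51^53 mod 61 = 7.
h = q_inv·(m₁ − m₂) mod p = 12·(12 − 7) mod 17 = 9.
m = m₂ + h·q = 7 + 9·61 = 556.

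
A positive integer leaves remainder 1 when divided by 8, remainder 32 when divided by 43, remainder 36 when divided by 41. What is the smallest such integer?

The moduli are pairwise coprime; N = 8·43·41 = 14104.
N/8 = 1763; 1763 ≡ 3 (mod 8); 3·3 ≡ 1, so inverse 3.
N/43 = 328; 328 ≡ 27 (mod 43); 27·8 ≡ 1, so inverse 8.
N/41 = 344; 344 ≡ 16 (mod 41); 16·18 ≡ 1, so inverse 18.
k ≡ 1·1763·3 + 32·328·8 + 36·344·18 = 312169.
312169 mod 14104 = 1881.

1881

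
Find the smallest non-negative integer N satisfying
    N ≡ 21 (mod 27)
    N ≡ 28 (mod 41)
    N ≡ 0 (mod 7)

7203

The moduli are pairwise coprime; M = 27·41·7 = 7749.
M/27 = 287; 287 ≡ 17 (mod 27); 17·8 ≡ 1, so inverse 8.
M/41 = 189; 189 ≡ 25 (mod 41); 25·23 ≡ 1, so inverse 23.
M/7 = 1107; 1107 ≡ 1 (mod 7), inverse 1.
N ≡ 21·287·8 + 28·189·23 + 0·1107·1 = 169932.
169932 mod 7749 = 7203.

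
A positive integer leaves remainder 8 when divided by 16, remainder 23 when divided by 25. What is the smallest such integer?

248

From t ≡ 8 (mod 16) write t = 8 + 16s. Substituting into t ≡ 23 (mod 25) gives 16s ≡ 15 (mod 25), and since 16⁻¹ ≡ 11 (mod 25), s ≡ 15. Hence t ≡ 8 + 16·15 = 248 (mod 400).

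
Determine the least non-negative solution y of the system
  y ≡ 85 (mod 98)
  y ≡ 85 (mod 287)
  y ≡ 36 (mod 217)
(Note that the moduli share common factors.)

68391

gcd(98, 287) = 7 and 7 | (85 − 85), so the pair is consistent; merging gives y ≡ 85 (mod 4018), where 4018 = lcm(98, 287).
gcd(4018, 217) = 7 and 7 | (36 − 85), so the pair is consistent; merging gives y ≡ 68391 (mod 124558), where 124558 = lcm(4018, 217).
The solution is unique modulo lcm(98, 287, 217) = 124558.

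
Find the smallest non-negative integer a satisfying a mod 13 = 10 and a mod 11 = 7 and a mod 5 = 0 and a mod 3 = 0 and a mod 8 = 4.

3780

Combine the congruences pairwise.
From a ≡ 10 (mod 13) write a = 10 + 13t. Substituting into a ≡ 7 (mod 11) gives 13t ≡ 8 (mod 11), and since 2⁻¹ ≡ 6 (mod 11), t ≡ 4. Hence a ≡ 10 + 13·4 = 62 (mod 143).
From a ≡ 62 (mod 143) write a = 62 + 143t. Substituting into a ≡ 0 (mod 5) gives 143t ≡ 3 (mod 5), and since 3⁻¹ ≡ 2 (mod 5), t ≡ 1. Hence a ≡ 62 + 143·1 = 205 (mod 715).
From a ≡ 205 (mod 715) write a = 205 + 715t. Substituting into a ≡ 0 (mod 3) gives 715t ≡ 2 (mod 3), and since 1⁻¹ ≡ 1 (mod 3), t ≡ 2. Hence a ≡ 205 + 715·2 = 1635 (mod 2145).
From a ≡ 1635 (mod 2145) write a = 1635 + 2145t. Substituting into a ≡ 4 (mod 8) gives 2145t ≡ 1 (mod 8), and since 1⁻¹ ≡ 1 (mod 8), t ≡ 1. Hence a ≡ 1635 + 2145·1 = 3780 (mod 17160).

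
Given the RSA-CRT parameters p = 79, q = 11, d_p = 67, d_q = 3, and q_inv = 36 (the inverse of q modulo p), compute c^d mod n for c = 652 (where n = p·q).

115

m₁ = c^(d_p) mod p: c ≡ 20 (mod 79), and 20^67 mod 79 = 36.
m₂ = c^(d_q) mod q: c ≡ 3 (mod 11), and 3^3 mod 11 = 5.
h = q_inv·(m₁ − m₂) mod p = 36·(36 − 5) mod 79 = 10.
m = m₂ + h·q = 5 + 10·11 = 115.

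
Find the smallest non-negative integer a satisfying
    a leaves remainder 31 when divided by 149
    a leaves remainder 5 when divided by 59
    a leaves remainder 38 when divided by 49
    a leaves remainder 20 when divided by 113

267039

The moduli are pairwise coprime; N = 149·59·49·113 = 48675767.
N/149 = 326683; 326683 ≡ 75 (mod 149); 75·2 ≡ 1, so inverse 2.
N/59 = 825013; 825013 ≡ 16 (mod 59); 16·48 ≡ 1, so inverse 48.
N/49 = 993383; 993383 ≡ 6 (mod 49); 6·41 ≡ 1, so inverse 41.
N/113 = 430759; 430759 ≡ 3 (mod 113); 3·38 ≡ 1, so inverse 38.
a ≡ 31·326683·2 + 5·825013·48 + 38·993383·41 + 20·430759·38 = 2093325020.
2093325020 mod 48675767 = 267039.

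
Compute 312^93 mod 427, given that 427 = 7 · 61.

Mod 7: 312 ≡ 4; by Fermat, exponent reduces to 93 mod 6 = 3; 4^3 ≡ 1 (mod 7).
Mod 61: 312 ≡ 7; by Fermat, exponent reduces to 93 mod 60 = 33; 7^33 ≡ 23 (mod 61).
Combine by CRT: x ≡ 1 (mod 7), x ≡ 23 (mod 61) ⇒ x ≡ 267 (mod 427).

267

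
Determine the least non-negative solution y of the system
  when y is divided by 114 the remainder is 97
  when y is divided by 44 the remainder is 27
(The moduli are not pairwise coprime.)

gcd(114, 44) = 2 and 2 | (27 − 97), so the pair is consistent; merging gives y ≡ 2491 (mod 2508), where 2508 = lcm(114, 44).
The solution is unique modulo lcm(114, 44) = 2508.

2491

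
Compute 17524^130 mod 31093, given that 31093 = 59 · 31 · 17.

Mod 59: 17524 ≡ 1; by Fermat, exponent reduces to 130 mod 58 = 14; 1^14 ≡ 1 (mod 59).
Mod 31: 17524 ≡ 9; by Fermat, exponent reduces to 130 mod 30 = 10; 9^10 ≡ 5 (mod 31).
Mod 17: 17524 ≡ 14; by Fermat, exponent reduces to 130 mod 16 = 2; 14^2 ≡ 9 (mod 17).
Combine by CRT: x ≡ 1 (mod 59), x ≡ 5 (mod 31), x ≡ 9 (mod 17) ⇒ x ≡ 26138 (mod 31093).

26138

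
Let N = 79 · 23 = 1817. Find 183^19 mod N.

1517

Mod 79: 183 ≡ 25; 25^19 ≡ 16 (mod 79).
Mod 23: 183 ≡ 22; 22^19 ≡ 22 (mod 23).
Combine by CRT: x ≡ 16 (mod 79), x ≡ 22 (mod 23) ⇒ x ≡ 1517 (mod 1817).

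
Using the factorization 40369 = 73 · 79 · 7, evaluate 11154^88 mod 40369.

27115

Mod 73: 11154 ≡ 58; by Fermat, exponent reduces to 88 mod 72 = 16; 58^16 ≡ 32 (mod 73).
Mod 79: 11154 ≡ 15; by Fermat, exponent reduces to 88 mod 78 = 10; 15^10 ≡ 18 (mod 79).
Mod 7: 11154 ≡ 3; by Fermat, exponent reduces to 88 mod 6 = 4; 3^4 ≡ 4 (mod 7).
Combine by CRT: x ≡ 32 (mod 73), x ≡ 18 (mod 79), x ≡ 4 (mod 7) ⇒ x ≡ 27115 (mod 40369).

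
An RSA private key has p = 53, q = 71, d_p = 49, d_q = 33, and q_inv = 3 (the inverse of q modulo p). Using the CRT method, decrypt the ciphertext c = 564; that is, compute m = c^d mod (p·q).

3510

m₁ = c^(d_p) mod p: c ≡ 34 (mod 53), and 34^49 mod 53 = 12.
m₂ = c^(d_q) mod q: c ≡ 67 (mod 71), and 67^33 mod 71 = 31.
h = q_inv·(m₁ − m₂) mod p = 3·(12 − 31) mod 53 = 49.
m = m₂ + h·q = 31 + 49·71 = 3510.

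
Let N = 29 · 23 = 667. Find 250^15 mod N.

Mod 29: 250 ≡ 18; 18^15 ≡ 11 (mod 29).
Mod 23: 250 ≡ 20; 20^15 ≡ 11 (mod 23).
Combine by CRT: x ≡ 11 (mod 29), x ≡ 11 (mod 23) ⇒ x ≡ 11 (mod 667).

11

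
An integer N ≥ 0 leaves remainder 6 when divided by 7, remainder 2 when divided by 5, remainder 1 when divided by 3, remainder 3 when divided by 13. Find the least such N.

From N ≡ 6 (mod 7) write N = 6 + 7t. Substituting into N ≡ 2 (mod 5) gives 7t ≡ 1 (mod 5), and since 2⁻¹ ≡ 3 (mod 5), t ≡ 3. Hence N ≡ 6 + 7·3 = 27 (mod 35).
From N ≡ 27 (mod 35) write N = 27 + 35t. Substituting into N ≡ 1 (mod 3) gives 35t ≡ 1 (mod 3), and since 2⁻¹ ≡ 2 (mod 3), t ≡ 2. Hence N ≡ 27 + 35·2 = 97 (mod 105).
From N ≡ 97 (mod 105) write N = 97 + 105t. Substituting into N ≡ 3 (mod 13) gives 105t ≡ 10 (mod 13), and since 1⁻¹ ≡ 1 (mod 13), t ≡ 10. Hence N ≡ 97 + 105·10 = 1147 (mod 1365).

1147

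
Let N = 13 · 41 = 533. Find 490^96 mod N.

Mod 13: 490 ≡ 9; since 12 | 96, by Fermat 9^96 ≡ 1 (mod 13).
Mod 41: 490 ≡ 39; by Fermat, exponent reduces to 96 mod 40 = 16; 39^16 ≡ 18 (mod 41).
Combine by CRT: x ≡ 1 (mod 13), x ≡ 18 (mod 41) ⇒ x ≡ 469 (mod 533).

469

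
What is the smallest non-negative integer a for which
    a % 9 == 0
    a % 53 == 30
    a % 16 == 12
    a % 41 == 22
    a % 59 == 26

From a ≡ 0 (mod 9) write a = 0 + 9t. Substituting into a ≡ 30 (mod 53) gives 9t ≡ 30 (mod 53), and since 9⁻¹ ≡ 6 (mod 53), t ≡ 21. Hence a ≡ 0 + 9·21 = 189 (mod 477).
From a ≡ 189 (mod 477) write a = 189 + 477t. Substituting into a ≡ 12 (mod 16) gives 477t ≡ 15 (mod 16), and since 13⁻¹ ≡ 5 (mod 16), t ≡ 11. Hence a ≡ 189 + 477·11 = 5436 (mod 7632).
From a ≡ 5436 (mod 7632) write a = 5436 + 7632t. Substituting into a ≡ 22 (mod 41) gives 7632t ≡ 39 (mod 41), and since 6⁻¹ ≡ 7 (mod 41), t ≡ 27. Hence a ≡ 5436 + 7632·27 = 211500 (mod 312912).
From a ≡ 211500 (mod 312912) write a = 211500 + 312912t. Substituting into a ≡ 26 (mod 59) gives 312912t ≡ 41 (mod 59), and since 35⁻¹ ≡ 27 (mod 59), t ≡ 45. Hence a ≡ 211500 + 312912·45 = 14292540 (mod 18461808).

14292540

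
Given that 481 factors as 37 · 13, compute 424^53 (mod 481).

Mod 37: 424 ≡ 17; by Fermat, exponent reduces to 53 mod 36 = 17; 17^17 ≡ 13 (mod 37).
Mod 13: 424 ≡ 8; by Fermat, exponent reduces to 53 mod 12 = 5; 8^5 ≡ 8 (mod 13).
Combine by CRT: x ≡ 13 (mod 37), x ≡ 8 (mod 13) ⇒ x ≡ 346 (mod 481).

346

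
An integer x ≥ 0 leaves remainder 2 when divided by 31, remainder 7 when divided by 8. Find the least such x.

95

From x ≡ 2 (mod 31) write x = 2 + 31t. Substituting into x ≡ 7 (mod 8) gives 31t ≡ 5 (mod 8), and since 7⁻¹ ≡ 7 (mod 8), t ≡ 3. Hence x ≡ 2 + 31·3 = 95 (mod 248).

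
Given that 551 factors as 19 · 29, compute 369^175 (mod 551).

Mod 19: 369 ≡ 8; by Fermat, exponent reduces to 175 mod 18 = 13; 8^13 ≡ 8 (mod 19).
Mod 29: 369 ≡ 21; by Fermat, exponent reduces to 175 mod 28 = 7; 21^7 ≡ 12 (mod 29).
Combine by CRT: x ≡ 8 (mod 19), x ≡ 12 (mod 29) ⇒ x ≡ 331 (mod 551).

331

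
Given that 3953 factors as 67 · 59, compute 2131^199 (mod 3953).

2868

Mod 67: 2131 ≡ 54; by Fermat, exponent reduces to 199 mod 66 = 1; 54^1 ≡ 54 (mod 67).
Mod 59: 2131 ≡ 7; by Fermat, exponent reduces to 199 mod 58 = 25; 7^25 ≡ 36 (mod 59).
Combine by CRT: x ≡ 54 (mod 67), x ≡ 36 (mod 59) ⇒ x ≡ 2868 (mod 3953).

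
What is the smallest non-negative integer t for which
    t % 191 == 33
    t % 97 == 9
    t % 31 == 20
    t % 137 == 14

612952

From t ≡ 33 (mod 191) write t = 33 + 191s. Substituting into t ≡ 9 (mod 97) gives 191s ≡ 73 (mod 97), and since 94⁻¹ ≡ 32 (mod 97), s ≡ 8. Hence t ≡ 33 + 191·8 = 1561 (mod 18527).
From t ≡ 1561 (mod 18527) write t = 1561 + 18527s. Substituting into t ≡ 20 (mod 31) gives 18527s ≡ 9 (mod 31), and since 20⁻¹ ≡ 14 (mod 31), s ≡ 2. Hence t ≡ 1561 + 18527·2 = 38615 (mod 574337).
From t ≡ 38615 (mod 574337) write t = 38615 + 574337s. Substituting into t ≡ 14 (mod 137) gives 574337s ≡ 33 (mod 137), and since 33⁻¹ ≡ 54 (mod 137), s ≡ 1. Hence t ≡ 38615 + 574337·1 = 612952 (mod 78684169).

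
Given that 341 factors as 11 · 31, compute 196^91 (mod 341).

196

Mod 11: 196 ≡ 9; by Fermat, exponent reduces to 91 mod 10 = 1; 9^1 ≡ 9 (mod 11).
Mod 31: 196 ≡ 10; by Fermat, exponent reduces to 91 mod 30 = 1; 10^1 ≡ 10 (mod 31).
Combine by CRT: x ≡ 9 (mod 11), x ≡ 10 (mod 31) ⇒ x ≡ 196 (mod 341).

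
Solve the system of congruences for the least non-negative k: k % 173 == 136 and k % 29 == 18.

482

From k ≡ 136 (mod 173) write k = 136 + 173t. Substituting into k ≡ 18 (mod 29) gives 173t ≡ 27 (mod 29), and since 28⁻¹ ≡ 28 (mod 29), t ≡ 2. Hence k ≡ 136 + 173·2 = 482 (mod 5017).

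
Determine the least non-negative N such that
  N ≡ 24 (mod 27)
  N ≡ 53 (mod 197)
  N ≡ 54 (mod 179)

From N ≡ 24 (mod 27) write N = 24 + 27t. Substituting into N ≡ 53 (mod 197) gives 27t ≡ 29 (mod 197), and since 27⁻¹ ≡ 73 (mod 197), t ≡ 147. Hence N ≡ 24 + 27·147 = 3993 (mod 5319).
From N ≡ 3993 (mod 5319) write N = 3993 + 5319t. Substituting into N ≡ 54 (mod 179) gives 5319t ≡ 178 (mod 179), and since 128⁻¹ ≡ 7 (mod 179), t ≡ 172. Hence N ≡ 3993 + 5319·172 = 918861 (mod 952101).

918861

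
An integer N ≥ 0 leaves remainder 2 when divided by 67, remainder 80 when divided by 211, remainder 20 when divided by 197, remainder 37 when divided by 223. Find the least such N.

The moduli are pairwise coprime; M = 67·211·197·223 = 621052547.
M/67 = 9269441; 9269441 ≡ 58 (mod 67); 58·52 ≡ 1, so inverse 52.
M/211 = 2943377; 2943377 ≡ 138 (mod 211); 138·26 ≡ 1, so inverse 26.
M/197 = 3152551; 3152551 ≡ 157 (mod 197); 157·64 ≡ 1, so inverse 64.
M/223 = 2784989; 2784989 ≡ 165 (mod 223); 165·173 ≡ 1, so inverse 173.
N ≡ 2·9269441·52 + 80·2943377·26 + 20·3152551·64 + 37·2784989·173 = 28948225893.
28948225893 mod 621052547 = 379808731.

379808731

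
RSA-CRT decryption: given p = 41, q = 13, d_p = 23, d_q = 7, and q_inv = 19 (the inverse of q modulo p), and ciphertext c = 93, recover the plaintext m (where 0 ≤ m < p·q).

m₁ = c^(d_p) mod p: c ≡ 11 (mod 41), and 11^23 mod 41 = 22.
m₂ = c^(d_q) mod q: c ≡ 2 (mod 13), and 2^7 mod 13 = 11.
h = q_inv·(m₁ − m₂) mod p = 19·(22 − 11) mod 41 = 4.
m = m₂ + h·q = 11 + 4·13 = 63.

63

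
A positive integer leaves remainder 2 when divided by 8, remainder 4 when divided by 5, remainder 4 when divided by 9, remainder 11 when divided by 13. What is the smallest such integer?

1714

Combine the congruences pairwise.
From k ≡ 2 (mod 8) write k = 2 + 8t. Substituting into k ≡ 4 (mod 5) gives 8t ≡ 2 (mod 5), and since 3⁻¹ ≡ 2 (mod 5), t ≡ 4. Hence k ≡ 2 + 8·4 = 34 (mod 40).
From k ≡ 34 (mod 40) write k = 34 + 40t. Substituting into k ≡ 4 (mod 9) gives 40t ≡ 6 (mod 9), and since 4⁻¹ ≡ 7 (mod 9), t ≡ 6. Hence k ≡ 34 + 40·6 = 274 (mod 360).
From k ≡ 274 (mod 360) write k = 274 + 360t. Substituting into k ≡ 11 (mod 13) gives 360t ≡ 10 (mod 13), and since 9⁻¹ ≡ 3 (mod 13), t ≡ 4. Hence k ≡ 274 + 360·4 = 1714 (mod 4680).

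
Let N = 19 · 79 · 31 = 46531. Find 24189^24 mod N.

12528

Mod 19: 24189 ≡ 2; by Fermat, exponent reduces to 24 mod 18 = 6; 2^6 ≡ 7 (mod 19).
Mod 79: 24189 ≡ 15; 15^24 ≡ 46 (mod 79).
Mod 31: 24189 ≡ 9; 9^24 ≡ 4 (mod 31).
Combine by CRT: x ≡ 7 (mod 19), x ≡ 46 (mod 79), x ≡ 4 (mod 31) ⇒ x ≡ 12528 (mod 46531).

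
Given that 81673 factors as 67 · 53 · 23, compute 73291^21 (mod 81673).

65474

Mod 67: 73291 ≡ 60; 60^21 ≡ 15 (mod 67).
Mod 53: 73291 ≡ 45; 45^21 ≡ 19 (mod 53).
Mod 23: 73291 ≡ 13; 13^21 ≡ 16 (mod 23).
Combine by CRT: x ≡ 15 (mod 67), x ≡ 19 (mod 53), x ≡ 16 (mod 23) ⇒ x ≡ 65474 (mod 81673).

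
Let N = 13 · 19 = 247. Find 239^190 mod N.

220

Mod 13: 239 ≡ 5; by Fermat, exponent reduces to 190 mod 12 = 10; 5^10 ≡ 12 (mod 13).
Mod 19: 239 ≡ 11; by Fermat, exponent reduces to 190 mod 18 = 10; 11^10 ≡ 11 (mod 19).
Combine by CRT: x ≡ 12 (mod 13), x ≡ 11 (mod 19) ⇒ x ≡ 220 (mod 247).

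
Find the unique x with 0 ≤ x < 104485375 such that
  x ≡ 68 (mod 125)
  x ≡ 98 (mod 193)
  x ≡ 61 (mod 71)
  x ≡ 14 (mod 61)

52793318

The moduli are pairwise coprime; N = 125·193·71·61 = 104485375.
N/125 = 835883; 835883 ≡ 8 (mod 125); 8·47 ≡ 1, so inverse 47.
N/193 = 541375; 541375 ≡ 10 (mod 193); 10·58 ≡ 1, so inverse 58.
N/71 = 1471625; 1471625 ≡ 8 (mod 71); 8·9 ≡ 1, so inverse 9.
N/61 = 1712875; 1712875 ≡ 56 (mod 61); 56·12 ≡ 1, so inverse 12.
x ≡ 68·835883·47 + 98·541375·58 + 61·1471625·9 + 14·1712875·12 = 6844342693.
6844342693 mod 104485375 = 52793318.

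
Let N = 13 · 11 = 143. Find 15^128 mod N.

9

Mod 13: 15 ≡ 2; by Fermat, exponent reduces to 128 mod 12 = 8; 2^8 ≡ 9 (mod 13).
Mod 11: 15 ≡ 4; by Fermat, exponent reduces to 128 mod 10 = 8; 4^8 ≡ 9 (mod 11).
Combine by CRT: x ≡ 9 (mod 13), x ≡ 9 (mod 11) ⇒ x ≡ 9 (mod 143).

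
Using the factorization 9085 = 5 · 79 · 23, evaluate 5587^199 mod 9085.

Mod 5: 5587 ≡ 2; by Fermat, exponent reduces to 199 mod 4 = 3; 2^3 ≡ 3 (mod 5).
Mod 79: 5587 ≡ 57; by Fermat, exponent reduces to 199 mod 78 = 43; 57^43 ≡ 58 (mod 79).
Mod 23: 5587 ≡ 21; by Fermat, exponent reduces to 199 mod 22 = 1; 21^1 ≡ 21 (mod 23).
Combine by CRT: x ≡ 3 (mod 5), x ≡ 58 (mod 79), x ≡ 21 (mod 23) ⇒ x ≡ 3218 (mod 9085).

3218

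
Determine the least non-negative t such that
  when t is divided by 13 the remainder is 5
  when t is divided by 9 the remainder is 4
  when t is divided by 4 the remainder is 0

Combine the congruences pairwise.
From t ≡ 5 (mod 13) write t = 5 + 13s. Substituting into t ≡ 4 (mod 9) gives 13s ≡ 8 (mod 9), and since 4⁻¹ ≡ 7 (mod 9), s ≡ 2. Hence t ≡ 5 + 13·2 = 31 (mod 117).
From t ≡ 31 (mod 117) write t = 31 + 117s. Substituting into t ≡ 0 (mod 4) gives 117s ≡ 1 (mod 4), and since 1⁻¹ ≡ 1 (mod 4), s ≡ 1. Hence t ≡ 31 + 117·1 = 148 (mod 468).

148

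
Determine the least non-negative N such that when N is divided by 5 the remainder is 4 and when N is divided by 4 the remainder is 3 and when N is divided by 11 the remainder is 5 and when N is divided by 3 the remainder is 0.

159

From N ≡ 4 (mod 5) write N = 4 + 5t. Substituting into N ≡ 3 (mod 4) gives 5t ≡ 3 (mod 4), and since 1⁻¹ ≡ 1 (mod 4), t ≡ 3. Hence N ≡ 4 + 5·3 = 19 (mod 20).
From N ≡ 19 (mod 20) write N = 19 + 20t. Substituting into N ≡ 5 (mod 11) gives 20t ≡ 8 (mod 11), and since 9⁻¹ ≡ 5 (mod 11), t ≡ 7. Hence N ≡ 19 + 20·7 = 159 (mod 220).
From N ≡ 159 (mod 220) write N = 159 + 220t. Substituting into N ≡ 0 (mod 3) gives 220t ≡ 0 (mod 3), and since 1⁻¹ ≡ 1 (mod 3), t ≡ 0. Hence N ≡ 159 + 220·0 = 159 (mod 660).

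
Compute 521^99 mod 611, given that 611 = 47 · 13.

Mod 47: 521 ≡ 4; by Fermat, exponent reduces to 99 mod 46 = 7; 4^7 ≡ 28 (mod 47).
Mod 13: 521 ≡ 1; by Fermat, exponent reduces to 99 mod 12 = 3; 1^3 ≡ 1 (mod 13).
Combine by CRT: x ≡ 28 (mod 47), x ≡ 1 (mod 13) ⇒ x ≡ 404 (mod 611).

404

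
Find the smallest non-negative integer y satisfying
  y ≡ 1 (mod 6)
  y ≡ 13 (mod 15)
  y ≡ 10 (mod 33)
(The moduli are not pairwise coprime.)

Combine the congruences pairwise.
gcd(6, 15) = 3 and 3 | (13 − 1), so the pair is consistent; merging gives y ≡ 13 (mod 30), where 30 = lcm(6, 15).
gcd(30, 33) = 3 and 3 | (10 − 13), so the pair is consistent; merging gives y ≡ 43 (mod 330), where 330 = lcm(30, 33).
The solution is unique modulo lcm(6, 15, 33) = 330.

43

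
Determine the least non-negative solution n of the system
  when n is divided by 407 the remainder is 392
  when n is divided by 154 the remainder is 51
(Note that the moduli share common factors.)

4055

gcd(407, 154) = 11 and 11 | (51 − 392), so the pair is consistent; merging gives n ≡ 4055 (mod 5698), where 5698 = lcm(407, 154).
The solution is unique modulo lcm(407, 154) = 5698.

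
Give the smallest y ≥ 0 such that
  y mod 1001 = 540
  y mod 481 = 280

18558

gcd(1001, 481) = 13 and 13 | (280 − 540), so the pair is consistent; merging gives y ≡ 18558 (mod 37037), where 37037 = lcm(1001, 481).
The solution is unique modulo lcm(1001, 481) = 37037.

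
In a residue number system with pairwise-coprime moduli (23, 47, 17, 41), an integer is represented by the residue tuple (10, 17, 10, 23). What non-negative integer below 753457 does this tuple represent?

703419

The moduli are pairwise coprime; N = 23·47·17·41 = 753457.
N/23 = 32759; 32759 ≡ 7 (mod 23); 7·10 ≡ 1, so inverse 10.
N/47 = 16031; 16031 ≡ 4 (mod 47); 4·12 ≡ 1, so inverse 12.
N/17 = 44321; 44321 ≡ 2 (mod 17); 2·9 ≡ 1, so inverse 9.
N/41 = 18377; 18377 ≡ 9 (mod 41); 9·32 ≡ 1, so inverse 32.
x ≡ 10·32759·10 + 17·16031·12 + 10·44321·9 + 23·18377·32 = 24060586.
24060586 mod 753457 = 703419.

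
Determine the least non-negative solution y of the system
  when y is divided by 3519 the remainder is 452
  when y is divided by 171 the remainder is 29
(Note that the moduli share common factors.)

Combine the congruences pairwise.
gcd(3519, 171) = 9 and 9 | (29 − 452), so the pair is consistent; merging gives y ≡ 46199 (mod 66861), where 66861 = lcm(3519, 171).
The solution is unique modulo lcm(3519, 171) = 66861.

46199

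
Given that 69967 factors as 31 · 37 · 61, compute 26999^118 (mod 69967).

Mod 31: 26999 ≡ 29; by Fermat, exponent reduces to 118 mod 30 = 28; 29^28 ≡ 8 (mod 31).
Mod 37: 26999 ≡ 26; by Fermat, exponent reduces to 118 mod 36 = 10; 26^10 ≡ 26 (mod 37).
Mod 61: 26999 ≡ 37; by Fermat, exponent reduces to 118 mod 60 = 58; 37^58 ≡ 52 (mod 61).
Combine by CRT: x ≡ 8 (mod 31), x ≡ 26 (mod 37), x ≡ 52 (mod 61) ⇒ x ≡ 15973 (mod 69967).

15973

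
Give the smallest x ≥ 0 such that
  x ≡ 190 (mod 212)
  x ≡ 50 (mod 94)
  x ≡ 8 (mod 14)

10578

gcd(212, 94) = 2 and 2 | (50 − 190), so the pair is consistent; merging gives x ≡ 614 (mod 9964), where 9964 = lcm(212, 94).
gcd(9964, 14) = 2 and 2 | (8 − 614), so the pair is consistent; merging gives x ≡ 10578 (mod 69748), where 69748 = lcm(9964, 14).
The solution is unique modulo lcm(212, 94, 14) = 69748.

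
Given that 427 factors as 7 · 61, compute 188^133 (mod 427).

405

Mod 7: 188 ≡ 6; by Fermat, exponent reduces to 133 mod 6 = 1; 6^1 ≡ 6 (mod 7).
Mod 61: 188 ≡ 5; by Fermat, exponent reduces to 133 mod 60 = 13; 5^13 ≡ 39 (mod 61).
Combine by CRT: x ≡ 6 (mod 7), x ≡ 39 (mod 61) ⇒ x ≡ 405 (mod 427).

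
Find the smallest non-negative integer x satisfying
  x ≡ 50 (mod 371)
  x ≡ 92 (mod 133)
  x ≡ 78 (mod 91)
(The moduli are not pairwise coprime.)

gcd(371, 133) = 7 and 7 | (92 − 50), so the pair is consistent; merging gives x ≡ 3018 (mod 7049), where 7049 = lcm(371, 133).
gcd(7049, 91) = 7 and 7 | (78 − 3018), so the pair is consistent; merging gives x ≡ 59410 (mod 91637), where 91637 = lcm(7049, 91).
The solution is unique modulo lcm(371, 133, 91) = 91637.

59410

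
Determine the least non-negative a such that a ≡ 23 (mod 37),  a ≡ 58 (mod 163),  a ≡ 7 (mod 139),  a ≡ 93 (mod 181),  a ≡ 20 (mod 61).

The moduli are pairwise coprime; N = 37·163·139·181·61 = 9255769669.
N/37 = 250155937; 250155937 ≡ 10 (mod 37); 10·26 ≡ 1, so inverse 26.
N/163 = 56783863; 56783863 ≡ 42 (mod 163); 42·66 ≡ 1, so inverse 66.
N/139 = 66588271; 66588271 ≡ 43 (mod 139); 43·97 ≡ 1, so inverse 97.
N/181 = 51136849; 51136849 ≡ 5 (mod 181); 5·145 ≡ 1, so inverse 145.
N/61 = 151733929; 151733929 ≡ 28 (mod 61); 28·24 ≡ 1, so inverse 24.
a ≡ 23·250155937·26 + 58·56783863·66 + 7·66588271·97 + 93·51136849·145 + 20·151733929·24 = 1174588008584.
1174588008584 mod 9255769669 = 8361030290.

8361030290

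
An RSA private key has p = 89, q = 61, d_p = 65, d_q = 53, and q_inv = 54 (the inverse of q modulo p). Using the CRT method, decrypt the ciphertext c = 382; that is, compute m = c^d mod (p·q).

m₁ = c^(d_p) mod p: c ≡ 26 (mod 89), and 26^65 mod 89 = 15.
m₂ = c^(d_q) mod q: c ≡ 16 (mod 61), and 16^53 mod 61 = 57.
h = q_inv·(m₁ − m₂) mod p = 54·(15 − 57) mod 89 = 46.
m = m₂ + h·q = 57 + 46·61 = 2863.

2863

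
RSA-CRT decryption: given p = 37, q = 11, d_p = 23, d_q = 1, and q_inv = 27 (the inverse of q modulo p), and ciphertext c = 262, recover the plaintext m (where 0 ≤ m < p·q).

317

m₁ = c^(d_p) mod p: c ≡ 3 (mod 37), and 3^23 mod 37 = 21.
m₂ = c^(d_q) mod q: c ≡ 9 (mod 11), and 9^1 mod 11 = 9.
h = q_inv·(m₁ − m₂) mod p = 27·(21 − 9) mod 37 = 28.
m = m₂ + h·q = 9 + 28·11 = 317.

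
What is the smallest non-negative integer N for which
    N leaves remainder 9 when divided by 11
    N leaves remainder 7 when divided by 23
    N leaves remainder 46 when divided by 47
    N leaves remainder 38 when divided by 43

The moduli are pairwise coprime; M = 11·23·47·43 = 511313.
M/11 = 46483; 46483 ≡ 8 (mod 11); 8·7 ≡ 1, so inverse 7.
M/23 = 22231; 22231 ≡ 13 (mod 23); 13·16 ≡ 1, so inverse 16.
M/47 = 10879; 10879 ≡ 22 (mod 47); 22·15 ≡ 1, so inverse 15.
M/43 = 11891; 11891 ≡ 23 (mod 43); 23·15 ≡ 1, so inverse 15.
N ≡ 9·46483·7 + 7·22231·16 + 46·10879·15 + 38·11891·15 = 19702681.
19702681 mod 511313 = 272787.

272787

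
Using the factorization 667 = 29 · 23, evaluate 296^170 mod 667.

36

Mod 29: 296 ≡ 6; by Fermat, exponent reduces to 170 mod 28 = 2; 6^2 ≡ 7 (mod 29).
Mod 23: 296 ≡ 20; by Fermat, exponent reduces to 170 mod 22 = 16; 20^16 ≡ 13 (mod 23).
Combine by CRT: x ≡ 7 (mod 29), x ≡ 13 (mod 23) ⇒ x ≡ 36 (mod 667).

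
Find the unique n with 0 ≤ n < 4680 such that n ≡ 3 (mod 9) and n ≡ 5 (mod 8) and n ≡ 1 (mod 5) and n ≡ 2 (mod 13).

From n ≡ 3 (mod 9) write n = 3 + 9t. Substituting into n ≡ 5 (mod 8) gives 9t ≡ 2 (mod 8), and since 1⁻¹ ≡ 1 (mod 8), t ≡ 2. Hence n ≡ 3 + 9·2 = 21 (mod 72).
From n ≡ 21 (mod 72) write n = 21 + 72t. Substituting into n ≡ 1 (mod 5) gives 72t ≡ 0 (mod 5), and since 2⁻¹ ≡ 3 (mod 5), t ≡ 0. Hence n ≡ 21 + 72·0 = 21 (mod 360).
From n ≡ 21 (mod 360) write n = 21 + 360t. Substituting into n ≡ 2 (mod 13) gives 360t ≡ 7 (mod 13), and since 9⁻¹ ≡ 3 (mod 13), t ≡ 8. Hence n ≡ 21 + 360·8 = 2901 (mod 4680).

2901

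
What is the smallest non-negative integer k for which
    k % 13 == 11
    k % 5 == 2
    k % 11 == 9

427

The moduli are pairwise coprime; N = 13·5·11 = 715.
N/13 = 55; 55 ≡ 3 (mod 13); 3·9 ≡ 1, so inverse 9.
N/5 = 143; 143 ≡ 3 (mod 5); 3·2 ≡ 1, so inverse 2.
N/11 = 65; 65 ≡ 10 (mod 11); 10·10 ≡ 1, so inverse 10.
k ≡ 11·55·9 + 2·143·2 + 9·65·10 = 11867.
11867 mod 715 = 427.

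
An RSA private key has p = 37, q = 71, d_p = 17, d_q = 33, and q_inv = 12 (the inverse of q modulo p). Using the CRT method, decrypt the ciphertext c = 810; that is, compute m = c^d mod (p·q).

342

m₁ = c^(d_p) mod p: c ≡ 33 (mod 37), and 33^17 mod 37 = 9.
m₂ = c^(d_q) mod q: c ≡ 29 (mod 71), and 29^33 mod 71 = 58.
h = q_inv·(m₁ − m₂) mod p = 12·(9 − 58) mod 37 = 4.
m = m₂ + h·q = 58 + 4·71 = 342.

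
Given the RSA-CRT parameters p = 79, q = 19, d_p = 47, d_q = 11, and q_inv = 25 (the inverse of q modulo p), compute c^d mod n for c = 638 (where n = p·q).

m₁ = c^(d_p) mod p: c ≡ 6 (mod 79), and 6^47 mod 79 = 3.
m₂ = c^(d_q) mod q: c ≡ 11 (mod 19), and 11^11 mod 19 = 7.
h = q_inv·(m₁ − m₂) mod p = 25·(3 − 7) mod 79 = 58.
m = m₂ + h·q = 7 + 58·19 = 1109.

1109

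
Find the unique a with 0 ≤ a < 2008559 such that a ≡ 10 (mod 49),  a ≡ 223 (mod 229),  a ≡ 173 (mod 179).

The moduli are pairwise coprime; N = 49·229·179 = 2008559.
N/49 = 40991; 40991 ≡ 27 (mod 49); 27·20 ≡ 1, so inverse 20.
N/229 = 8771; 8771 ≡ 69 (mod 229); 69·156 ≡ 1, so inverse 156.
N/179 = 11221; 11221 ≡ 123 (mod 179); 123·163 ≡ 1, so inverse 163.
a ≡ 10·40991·20 + 223·8771·156 + 173·11221·163 = 629744727.
629744727 mod 2008559 = 1065760.

1065760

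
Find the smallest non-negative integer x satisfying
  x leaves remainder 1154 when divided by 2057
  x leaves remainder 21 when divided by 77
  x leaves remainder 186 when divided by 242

gcd(2057, 77) = 11 and 11 | (21 − 1154), so the pair is consistent; merging gives x ≡ 13496 (mod 14399), where 14399 = lcm(2057, 77).
gcd(14399, 242) = 121 and 121 | (186 − 13496), so the pair is consistent; merging gives x ≡ 13496 (mod 28798), where 28798 = lcm(14399, 242).
The solution is unique modulo lcm(2057, 77, 242) = 28798.

13496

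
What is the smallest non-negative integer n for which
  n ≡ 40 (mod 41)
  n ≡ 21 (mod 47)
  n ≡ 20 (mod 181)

From n ≡ 40 (mod 41) write n = 40 + 41t. Substituting into n ≡ 21 (mod 47) gives 41t ≡ 28 (mod 47), and since 41⁻¹ ≡ 39 (mod 47), t ≡ 11. Hence n ≡ 40 + 41·11 = 491 (mod 1927).
From n ≡ 491 (mod 1927) write n = 491 + 1927t. Substituting into n ≡ 20 (mod 181) gives 1927t ≡ 72 (mod 181), and since 117⁻¹ ≡ 82 (mod 181), t ≡ 112. Hence n ≡ 491 + 1927·112 = 216315 (mod 348787).

216315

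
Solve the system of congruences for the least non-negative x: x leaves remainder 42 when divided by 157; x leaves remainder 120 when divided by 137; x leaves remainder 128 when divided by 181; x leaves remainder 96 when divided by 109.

290636715

The moduli are pairwise coprime; N = 157·137·181·109 = 424351061.
N/157 = 2702873; 2702873 ≡ 118 (mod 157); 118·4 ≡ 1, so inverse 4.
N/137 = 3097453; 3097453 ≡ 20 (mod 137); 20·48 ≡ 1, so inverse 48.
N/181 = 2344481; 2344481 ≡ 169 (mod 181); 169·15 ≡ 1, so inverse 15.
N/109 = 3893129; 3893129 ≡ 85 (mod 109); 85·59 ≡ 1, so inverse 59.
x ≡ 42·2702873·4 + 120·3097453·48 + 128·2344481·15 + 96·3893129·59 = 44847498120.
44847498120 mod 424351061 = 290636715.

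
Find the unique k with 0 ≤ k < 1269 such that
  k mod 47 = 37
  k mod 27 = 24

1212

From k ≡ 37 (mod 47) write k = 37 + 47t. Substituting into k ≡ 24 (mod 27) gives 47t ≡ 14 (mod 27), and since 20⁻¹ ≡ 23 (mod 27), t ≡ 25. Hence k ≡ 37 + 47·25 = 1212 (mod 1269).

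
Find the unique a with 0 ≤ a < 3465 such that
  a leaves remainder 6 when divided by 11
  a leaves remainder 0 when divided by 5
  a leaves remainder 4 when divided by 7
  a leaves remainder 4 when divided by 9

From a ≡ 6 (mod 11) write a = 6 + 11t. Substituting into a ≡ 0 (mod 5) gives 11t ≡ 4 (mod 5), and since 1⁻¹ ≡ 1 (mod 5), t ≡ 4. Hence a ≡ 6 + 11·4 = 50 (mod 55).
From a ≡ 50 (mod 55) write a = 50 + 55t. Substituting into a ≡ 4 (mod 7) gives 55t ≡ 3 (mod 7), and since 6⁻¹ ≡ 6 (mod 7), t ≡ 4. Hence a ≡ 50 + 55·4 = 270 (mod 385).
From a ≡ 270 (mod 385) write a = 270 + 385t. Substituting into a ≡ 4 (mod 9) gives 385t ≡ 4 (mod 9), and since 7⁻¹ ≡ 4 (mod 9), t ≡ 7. Hence a ≡ 270 + 385·7 = 2965 (mod 3465).

2965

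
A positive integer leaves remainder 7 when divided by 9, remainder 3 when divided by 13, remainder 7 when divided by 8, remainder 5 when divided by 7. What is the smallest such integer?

From k ≡ 7 (mod 9) write k = 7 + 9t. Substituting into k ≡ 3 (mod 13) gives 9t ≡ 9 (mod 13), and since 9⁻¹ ≡ 3 (mod 13), t ≡ 1. Hence k ≡ 7 + 9·1 = 16 (mod 117).
From k ≡ 16 (mod 117) write k = 16 + 117t. Substituting into k ≡ 7 (mod 8) gives 117t ≡ 7 (mod 8), and since 5⁻¹ ≡ 5 (mod 8), t ≡ 3. Hence k ≡ 16 + 117·3 = 367 (mod 936).
From k ≡ 367 (mod 936) write k = 367 + 936t. Substituting into k ≡ 5 (mod 7) gives 936t ≡ 2 (mod 7), and since 5⁻¹ ≡ 3 (mod 7), t ≡ 6. Hence k ≡ 367 + 936·6 = 5983 (mod 6552).

5983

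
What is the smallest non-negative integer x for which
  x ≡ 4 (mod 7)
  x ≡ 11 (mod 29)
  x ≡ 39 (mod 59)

The moduli are pairwise coprime; N = 7·29·59 = 11977.
N/7 = 1711; 1711 ≡ 3 (mod 7); 3·5 ≡ 1, so inverse 5.
N/29 = 413; 413 ≡ 7 (mod 29); 7·25 ≡ 1, so inverse 25.
N/59 = 203; 203 ≡ 26 (mod 59); 26·25 ≡ 1, so inverse 25.
x ≡ 4·1711·5 + 11·413·25 + 39·203·25 = 345720.
345720 mod 11977 = 10364.

10364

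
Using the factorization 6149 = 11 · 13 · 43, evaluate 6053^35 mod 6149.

Mod 11: 6053 ≡ 3; by Fermat, exponent reduces to 35 mod 10 = 5; 3^5 ≡ 1 (mod 11).
Mod 13: 6053 ≡ 8; by Fermat, exponent reduces to 35 mod 12 = 11; 8^11 ≡ 5 (mod 13).
Mod 43: 6053 ≡ 33; 33^35 ≡ 7 (mod 43).
Combine by CRT: x ≡ 1 (mod 11), x ≡ 5 (mod 13), x ≡ 7 (mod 43) ⇒ x ≡ 265 (mod 6149).

265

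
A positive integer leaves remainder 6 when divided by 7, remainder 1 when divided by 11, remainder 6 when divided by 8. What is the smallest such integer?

The moduli are pairwise coprime; M = 7·11·8 = 616.
M/7 = 88; 88 ≡ 4 (mod 7); 4·2 ≡ 1, so inverse 2.
M/11 = 56; 56 ≡ 1 (mod 11), inverse 1.
M/8 = 77; 77 ≡ 5 (mod 8); 5·5 ≡ 1, so inverse 5.
N ≡ 6·88·2 + 1·56·1 + 6·77·5 = 3422.
3422 mod 616 = 342.

342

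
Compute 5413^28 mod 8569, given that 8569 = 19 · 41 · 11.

Mod 19: 5413 ≡ 17; by Fermat, exponent reduces to 28 mod 18 = 10; 17^10 ≡ 17 (mod 19).
Mod 41: 5413 ≡ 1; 1^28 ≡ 1 (mod 41).
Mod 11: 5413 ≡ 1; by Fermat, exponent reduces to 28 mod 10 = 8; 1^8 ≡ 1 (mod 11).
Combine by CRT: x ≡ 17 (mod 19), x ≡ 1 (mod 41), x ≡ 1 (mod 11) ⇒ x ≡ 5413 (mod 8569).

5413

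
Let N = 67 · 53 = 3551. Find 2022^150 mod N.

9

Mod 67: 2022 ≡ 12; by Fermat, exponent reduces to 150 mod 66 = 18; 12^18 ≡ 9 (mod 67).
Mod 53: 2022 ≡ 8; by Fermat, exponent reduces to 150 mod 52 = 46; 8^46 ≡ 9 (mod 53).
Combine by CRT: x ≡ 9 (mod 67), x ≡ 9 (mod 53) ⇒ x ≡ 9 (mod 3551).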